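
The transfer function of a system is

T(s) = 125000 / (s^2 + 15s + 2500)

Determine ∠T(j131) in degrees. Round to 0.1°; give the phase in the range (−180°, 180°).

At s = jω = j131:
quadratic: (j131)² + 15·j131 + 2500 = -14661 + j1965 → |·| ≈ 14792, ∠ ≈ 172.37°
∠T = 0.00° − 172.37° = -172.37°

-172.4°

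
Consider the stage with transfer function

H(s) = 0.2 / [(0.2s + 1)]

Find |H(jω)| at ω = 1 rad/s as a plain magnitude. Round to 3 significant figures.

0.196

At ω = 1 rad/s:
pole (1 + j1·0.2) = 1 + j0.2 → |·| ≈ 1.0198, ∠ ≈ 11.31°
|H| = 0.2 · 1 / (1.0198) ≈ 0.19612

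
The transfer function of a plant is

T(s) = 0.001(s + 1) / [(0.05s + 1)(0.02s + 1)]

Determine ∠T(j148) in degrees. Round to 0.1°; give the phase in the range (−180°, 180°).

-64.0°

At ω = 148 rad/s:
zero (1 + j148·1) = 1 + j148 → |·| ≈ 148, ∠ ≈ 89.61°
pole (1 + j148·0.05) = 1 + j7.4 → |·| ≈ 7.4673, ∠ ≈ 82.30°
pole (1 + j148·0.02) = 1 + j2.96 → |·| ≈ 3.1244, ∠ ≈ 71.33°
∠T = (89.61°) − (82.30° + 71.33°) = -64.02°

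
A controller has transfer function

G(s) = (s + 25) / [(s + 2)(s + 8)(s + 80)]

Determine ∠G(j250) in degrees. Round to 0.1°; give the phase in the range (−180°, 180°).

-165.7°

At s = jω = j250:
zero (s+25): 25 + j250 → |·| = √(25²+250²) = √63125 ≈ 251.25, ∠ = arctan(250/25) ≈ 84.29°
pole (s+2): 2 + j250 → |·| = √(2²+250²) = √62504 ≈ 250.01, ∠ = arctan(250/2) ≈ 89.54°
pole (s+8): 8 + j250 → |·| = √(8²+250²) = √62564 ≈ 250.13, ∠ = arctan(250/8) ≈ 88.17°
pole (s+80): 80 + j250 → |·| = √(80²+250²) = √68900 ≈ 262.49, ∠ = arctan(250/80) ≈ 72.26°
∠G = 84.29° − 249.97° = -165.68°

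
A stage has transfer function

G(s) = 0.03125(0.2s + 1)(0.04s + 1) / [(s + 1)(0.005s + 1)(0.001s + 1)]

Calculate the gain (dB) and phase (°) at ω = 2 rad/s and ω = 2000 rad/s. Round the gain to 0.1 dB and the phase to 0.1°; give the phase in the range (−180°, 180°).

ω = 2: -36.4 dB, -37.7°; ω = 2000: -33.1 dB, -58.6°

At ω = 2 rad/s:
zero (1 + j2·0.2) = 1 + j0.4 → |·| ≈ 1.077, ∠ ≈ 21.80°
zero (1 + j2·0.04) = 1 + j0.08 → |·| ≈ 1.0032, ∠ ≈ 4.57°
pole (1 + j2·1) = 1 + j2 → |·| ≈ 2.2361, ∠ ≈ 63.43°
pole (1 + j2·0.005) = 1 + j0.01 → |·| ≈ 1, ∠ ≈ 0.57°
pole (1 + j2·0.001) = 1 + j0.002 → |·| ≈ 1, ∠ ≈ 0.11°
|G| = 0.03125 · 1.077 · 1.0032 / (2.2361 · 1 · 1) ≈ 0.015099
Gain = 20 log₁₀(0.015099) ≈ -36.42 dB
∠G = (21.80° + 4.57°) − (63.43° + 0.57° + 0.11°) = -37.74°

At ω = 2000 rad/s:
zero (1 + j2000·0.2) = 1 + j400 → |·| ≈ 400, ∠ ≈ 89.86°
zero (1 + j2000·0.04) = 1 + j80 → |·| ≈ 80.006, ∠ ≈ 89.28°
pole (1 + j2000·1) = 1 + j2000 → |·| ≈ 2000, ∠ ≈ 89.97°
pole (1 + j2000·0.005) = 1 + j10 → |·| ≈ 10.05, ∠ ≈ 84.29°
pole (1 + j2000·0.001) = 1 + j2 → |·| ≈ 2.2361, ∠ ≈ 63.43°
|G| = 0.03125 · 400 · 80.006 / (2000 · 10.05 · 2.2361) ≈ 0.022251
Gain = 20 log₁₀(0.022251) ≈ -33.05 dB
∠G = (89.86° + 89.28°) − (89.97° + 84.29° + 63.43°) = -58.55°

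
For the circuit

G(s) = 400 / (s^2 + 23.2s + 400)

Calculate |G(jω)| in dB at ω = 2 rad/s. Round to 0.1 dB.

At s = jω = j2:
quadratic: (j2)² + 23.2·j2 + 400 = 396 + j46.4 → |·| ≈ 398.71, ∠ ≈ 6.68°
|G| = 400 / 398.71 ≈ 1.0032
Gain = 20 log₁₀(1.0032) ≈ 0.03 dB

0.0 dB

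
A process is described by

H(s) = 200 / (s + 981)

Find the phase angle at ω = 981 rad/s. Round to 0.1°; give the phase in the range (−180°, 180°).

At s = jω = j981:
pole (s+981): 981 + j981 → |·| = √(981²+981²) = √1924722 ≈ 1387.3, ∠ = arctan(981/981) ≈ 45.00°
∠H = 0.00° − 45.00° = -45.00°

-45.0°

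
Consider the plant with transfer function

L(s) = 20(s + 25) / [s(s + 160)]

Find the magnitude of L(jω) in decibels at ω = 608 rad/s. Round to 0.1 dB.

-29.9 dB

At s = jω = j608:
zero (s+25): 25 + j608 → |·| = √(25²+608²) = √370289 ≈ 608.51, ∠ = arctan(608/25) ≈ 87.65°
pole (s+160): 160 + j608 → |·| = √(160²+608²) = √395264 ≈ 628.7, ∠ = arctan(608/160) ≈ 75.26°
pole at origin: |s| = 608, ∠ = 90.00° (in denominator)
|L| = 20 · 608.51 / 3.8225e+05 ≈ 0.031838
Gain = 20 log₁₀(0.031838) ≈ -29.94 dB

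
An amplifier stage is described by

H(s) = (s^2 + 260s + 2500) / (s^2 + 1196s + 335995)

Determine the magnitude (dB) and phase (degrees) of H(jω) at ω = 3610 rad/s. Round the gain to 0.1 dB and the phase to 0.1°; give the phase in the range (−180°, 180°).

-0.2 dB, 14.7°

Substitute s = j3610:
Numerator: (j3610)^2 + 260(j3610) + 2500 = -13029600 + j938600
Denominator: (j3610)^2 + 1196(j3610) + 335995 = -12696105 + j4317560
|N| = √(13029600² + 938600²) ≈ 1.3063e+07, ∠N ≈ 175.88°
|D| = √(12696105² + 4317560²) ≈ 1.341e+07, ∠D ≈ 161.22°
|H| = 1.3063e+07 / 1.341e+07 ≈ 0.97412
Gain = 20 log₁₀(0.97412) ≈ -0.23 dB
∠H = 175.88° − 161.22° = 14.66°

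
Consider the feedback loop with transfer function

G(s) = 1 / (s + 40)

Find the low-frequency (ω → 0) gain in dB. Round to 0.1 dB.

-32.0 dB

G(0) = 1 / (40) = 0.025
20 log₁₀(0.025) ≈ -32.04 dB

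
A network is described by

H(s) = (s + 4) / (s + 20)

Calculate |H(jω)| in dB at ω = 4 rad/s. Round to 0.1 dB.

Substitute s = j4:
Numerator: (j4) + 4 = 4 + j4
Denominator: (j4) + 20 = 20 + j4
|N| = √(4² + 4²) ≈ 5.6569, ∠N ≈ 45.00°
|D| = √(20² + 4²) ≈ 20.396, ∠D ≈ 11.31°
|H| = 5.6569 / 20.396 ≈ 0.27735
Gain = 20 log₁₀(0.27735) ≈ -11.14 dB

-11.1 dB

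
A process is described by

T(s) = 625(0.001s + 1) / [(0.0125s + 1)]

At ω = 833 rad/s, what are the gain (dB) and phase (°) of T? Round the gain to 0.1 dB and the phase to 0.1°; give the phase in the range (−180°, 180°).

37.8 dB, -44.7°

At ω = 833 rad/s:
zero (1 + j833·0.001) = 1 + j0.833 → |·| ≈ 1.3015, ∠ ≈ 39.79°
pole (1 + j833·0.0125) = 1 + j10.4125 → |·| ≈ 10.46, ∠ ≈ 84.51°
|T| = 625 · 1.3015 / (10.46) ≈ 77.766
Gain = 20 log₁₀(77.766) ≈ 37.82 dB
∠T = (39.79°) − (84.51°) = -44.72°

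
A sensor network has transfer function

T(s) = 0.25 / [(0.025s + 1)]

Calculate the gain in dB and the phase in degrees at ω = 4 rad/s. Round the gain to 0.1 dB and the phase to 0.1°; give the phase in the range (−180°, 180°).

At ω = 4 rad/s:
pole (1 + j4·0.025) = 1 + j0.1 → |·| ≈ 1.005, ∠ ≈ 5.71°
|T| = 0.25 · 1 / (1.005) ≈ 0.24876
Gain = 20 log₁₀(0.24876) ≈ -12.08 dB
∠T = (0°) − (5.71°) = -5.71°

-12.1 dB, -5.7°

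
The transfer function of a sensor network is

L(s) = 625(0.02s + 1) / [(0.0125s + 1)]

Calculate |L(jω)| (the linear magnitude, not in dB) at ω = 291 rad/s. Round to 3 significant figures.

978

At ω = 291 rad/s:
zero (1 + j291·0.02) = 1 + j5.82 → |·| ≈ 5.9053, ∠ ≈ 80.25°
pole (1 + j291·0.0125) = 1 + j3.6375 → |·| ≈ 3.7725, ∠ ≈ 74.63°
|L| = 625 · 5.9053 / (3.7725) ≈ 978.35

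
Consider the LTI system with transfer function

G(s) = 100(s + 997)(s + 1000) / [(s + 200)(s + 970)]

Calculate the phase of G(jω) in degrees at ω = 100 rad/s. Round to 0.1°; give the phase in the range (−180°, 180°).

-21.0°

At s = jω = j100:
zero (s+997): 997 + j100 → |·| = √(997²+100²) = √1004009 ≈ 1002, ∠ = arctan(100/997) ≈ 5.73°
zero (s+1000): 1000 + j100 → |·| = √(1000²+100²) = √1010000 ≈ 1005, ∠ = arctan(100/1000) ≈ 5.71°
pole (s+200): 200 + j100 → |·| = √(200²+100²) = √50000 ≈ 223.61, ∠ = arctan(100/200) ≈ 26.57°
pole (s+970): 970 + j100 → |·| = √(970²+100²) = √950900 ≈ 975.14, ∠ = arctan(100/970) ≈ 5.89°
∠G = 11.44° − 32.46° = -21.02°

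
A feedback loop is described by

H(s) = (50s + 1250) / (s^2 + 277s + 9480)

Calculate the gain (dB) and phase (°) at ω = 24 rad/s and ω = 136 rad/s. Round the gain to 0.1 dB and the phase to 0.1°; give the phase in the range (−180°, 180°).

ω = 24: -16.1 dB, 7.1°; ω = 136: -15.0 dB, -23.9°

Substitute s = j24:
Numerator: 50(j24) + 1250 = 1250 + j1200
Denominator: (j24)^2 + 277(j24) + 9480 = 8904 + j6648
|N| = √(1250² + 1200²) ≈ 1732.8, ∠N ≈ 43.83°
|D| = √(8904² + 6648²) ≈ 11112, ∠D ≈ 36.75°
|H| = 1732.8 / 11112 ≈ 0.15594
Gain = 20 log₁₀(0.15594) ≈ -16.14 dB
∠H = 43.83° − 36.75° = 7.08°

Substitute s = j136:
Numerator: 50(j136) + 1250 = 1250 + j6800
Denominator: (j136)^2 + 277(j136) + 9480 = -9016 + j37672
|N| = √(1250² + 6800²) ≈ 6913.9, ∠N ≈ 79.58°
|D| = √(9016² + 37672²) ≈ 38736, ∠D ≈ 103.46°
|H| = 6913.9 / 38736 ≈ 0.17849
Gain = 20 log₁₀(0.17849) ≈ -14.97 dB
∠H = 79.58° − 103.46° = -23.88°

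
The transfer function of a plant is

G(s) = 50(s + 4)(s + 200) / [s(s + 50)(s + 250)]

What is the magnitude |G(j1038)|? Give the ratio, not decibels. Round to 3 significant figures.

At s = jω = j1038:
zero (s+4): 4 + j1038 → |·| = √(4²+1038²) = √1077460 ≈ 1038, ∠ = arctan(1038/4) ≈ 89.78°
zero (s+200): 200 + j1038 → |·| = √(200²+1038²) = √1117444 ≈ 1057.1, ∠ = arctan(1038/200) ≈ 79.09°
pole (s+50): 50 + j1038 → |·| = √(50²+1038²) = √1079944 ≈ 1039.2, ∠ = arctan(1038/50) ≈ 87.24°
pole (s+250): 250 + j1038 → |·| = √(250²+1038²) = √1139944 ≈ 1067.7, ∠ = arctan(1038/250) ≈ 76.46°
pole at origin: |s| = 1038, ∠ = 90.00° (in denominator)
|G| = 50 · 1.0973e+06 / 1.1517e+09 ≈ 0.047638

0.0476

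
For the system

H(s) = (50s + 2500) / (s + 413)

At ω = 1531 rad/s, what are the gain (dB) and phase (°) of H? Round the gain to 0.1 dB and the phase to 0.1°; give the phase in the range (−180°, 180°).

Substitute s = j1531:
Numerator: 50(j1531) + 2500 = 2500 + j76550
Denominator: (j1531) + 413 = 413 + j1531
|N| = √(2500² + 76550²) ≈ 76591, ∠N ≈ 88.13°
|D| = √(413² + 1531²) ≈ 1585.7, ∠D ≈ 74.90°
|H| = 76591 / 1585.7 ≈ 48.301
Gain = 20 log₁₀(48.301) ≈ 33.68 dB
∠H = 88.13° − 74.90° = 13.23°

33.7 dB, 13.2°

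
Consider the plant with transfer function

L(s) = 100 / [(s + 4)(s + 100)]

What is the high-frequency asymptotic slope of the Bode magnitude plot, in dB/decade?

Each pole contributes −20 dB/decade at high frequency; each zero contributes +20 dB/decade.
Net: 0 zero(s) − 2 pole(s) → -40 dB/decade.

-40 dB/decade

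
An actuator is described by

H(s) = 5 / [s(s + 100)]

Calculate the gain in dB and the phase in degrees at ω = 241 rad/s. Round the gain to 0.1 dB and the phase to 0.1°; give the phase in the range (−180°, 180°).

-82.0 dB, -157.5°

At s = jω = j241:
pole (s+100): 100 + j241 → |·| = √(100²+241²) = √68081 ≈ 260.92, ∠ = arctan(241/100) ≈ 67.46°
pole at origin: |s| = 241, ∠ = 90.00° (in denominator)
|H| = 5 / 62882 ≈ 7.9514e-05
Gain = 20 log₁₀(7.9514e-05) ≈ -81.99 dB
∠H = 0.00° − 157.46° = -157.46°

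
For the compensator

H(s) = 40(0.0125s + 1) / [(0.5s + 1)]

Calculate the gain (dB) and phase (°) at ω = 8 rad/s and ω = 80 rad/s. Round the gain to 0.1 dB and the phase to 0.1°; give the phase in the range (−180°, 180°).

At ω = 8 rad/s:
zero (1 + j8·0.0125) = 1 + j0.1 → |·| ≈ 1.005, ∠ ≈ 5.71°
pole (1 + j8·0.5) = 1 + j4 → |·| ≈ 4.1231, ∠ ≈ 75.96°
|H| = 40 · 1.005 / (4.1231) ≈ 9.7499
Gain = 20 log₁₀(9.7499) ≈ 19.78 dB
∠H = (5.71°) − (75.96°) = -70.25°

At ω = 80 rad/s:
zero (1 + j80·0.0125) = 1 + j1 → |·| ≈ 1.4142, ∠ ≈ 45.00°
pole (1 + j80·0.5) = 1 + j40 → |·| ≈ 40.012, ∠ ≈ 88.57°
|H| = 40 · 1.4142 / (40.012) ≈ 1.4138
Gain = 20 log₁₀(1.4138) ≈ 3.01 dB
∠H = (45.00°) − (88.57°) = -43.57°

ω = 8: 19.8 dB, -70.3°; ω = 80: 3.0 dB, -43.6°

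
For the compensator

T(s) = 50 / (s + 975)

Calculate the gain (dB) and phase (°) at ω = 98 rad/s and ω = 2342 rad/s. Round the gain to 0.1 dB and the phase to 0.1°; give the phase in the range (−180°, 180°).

At s = jω = j98:
pole (s+975): 975 + j98 → |·| = √(975²+98²) = √960229 ≈ 979.91, ∠ = arctan(98/975) ≈ 5.74°
|T| = 50 / 979.91 ≈ 0.051025
Gain = 20 log₁₀(0.051025) ≈ -25.84 dB
∠T = 0.00° − 5.74° = -5.74°

At s = jω = j2342:
pole (s+975): 975 + j2342 → |·| = √(975²+2342²) = √6435589 ≈ 2536.8, ∠ = arctan(2342/975) ≈ 67.40°
|T| = 50 / 2536.8 ≈ 0.01971
Gain = 20 log₁₀(0.01971) ≈ -34.11 dB
∠T = 0.00° − 67.40° = -67.40°

ω = 98: -25.8 dB, -5.7°; ω = 2342: -34.1 dB, -67.4°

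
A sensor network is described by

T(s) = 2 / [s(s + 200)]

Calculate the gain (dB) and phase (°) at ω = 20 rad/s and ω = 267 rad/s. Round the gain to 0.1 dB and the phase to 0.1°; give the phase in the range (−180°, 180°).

At s = jω = j20:
pole (s+200): 200 + j20 → |·| = √(200²+20²) = √40400 ≈ 201, ∠ = arctan(20/200) ≈ 5.71°
pole at origin: |s| = 20, ∠ = 90.00° (in denominator)
|T| = 2 / 4020 ≈ 0.00049751
Gain = 20 log₁₀(0.00049751) ≈ -66.06 dB
∠T = 0.00° − 95.71° = -95.71°

At s = jω = j267:
pole (s+200): 200 + j267 → |·| = √(200²+267²) = √111289 ≈ 333.6, ∠ = arctan(267/200) ≈ 53.16°
pole at origin: |s| = 267, ∠ = 90.00° (in denominator)
|T| = 2 / 89071 ≈ 2.2454e-05
Gain = 20 log₁₀(2.2454e-05) ≈ -92.97 dB
∠T = 0.00° − 143.16° = -143.16°

ω = 20: -66.1 dB, -95.7°; ω = 267: -93.0 dB, -143.2°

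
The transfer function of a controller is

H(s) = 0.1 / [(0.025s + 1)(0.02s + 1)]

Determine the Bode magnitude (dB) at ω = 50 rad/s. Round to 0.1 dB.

At ω = 50 rad/s:
pole (1 + j50·0.025) = 1 + j1.25 → |·| ≈ 1.6008, ∠ ≈ 51.34°
pole (1 + j50·0.02) = 1 + j1 → |·| ≈ 1.4142, ∠ ≈ 45.00°
|H| = 0.1 · 1 / (1.6008 · 1.4142) ≈ 0.044173
Gain = 20 log₁₀(0.044173) ≈ -27.10 dB

-27.1 dB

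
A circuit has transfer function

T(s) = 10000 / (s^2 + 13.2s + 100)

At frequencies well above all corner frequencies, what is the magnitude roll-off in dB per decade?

Each pole contributes −20 dB/decade at high frequency; each zero contributes +20 dB/decade.
Net: 0 zero(s) − 2 pole(s) → -40 dB/decade.

-40 dB/decade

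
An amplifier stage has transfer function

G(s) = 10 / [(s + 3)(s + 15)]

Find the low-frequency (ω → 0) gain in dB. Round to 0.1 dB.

G(0) = 10 / (3·15) ≈ 0.22222
20 log₁₀(0.22222) ≈ -13.06 dB

-13.1 dB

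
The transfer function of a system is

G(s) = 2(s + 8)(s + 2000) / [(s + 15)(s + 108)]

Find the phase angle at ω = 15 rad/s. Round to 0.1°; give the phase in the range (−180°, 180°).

9.5°

At s = jω = j15:
zero (s+8): 8 + j15 → |·| = √(8²+15²) = √289 ≈ 17, ∠ = arctan(15/8) ≈ 61.93°
zero (s+2000): 2000 + j15 → |·| = √(2000²+15²) = √4000225 ≈ 2000.1, ∠ = arctan(15/2000) ≈ 0.43°
pole (s+15): 15 + j15 → |·| = √(15²+15²) = √450 ≈ 21.213, ∠ = arctan(15/15) ≈ 45.00°
pole (s+108): 108 + j15 → |·| = √(108²+15²) = √11889 ≈ 109.04, ∠ = arctan(15/108) ≈ 7.91°
∠G = 62.36° − 52.91° = 9.45°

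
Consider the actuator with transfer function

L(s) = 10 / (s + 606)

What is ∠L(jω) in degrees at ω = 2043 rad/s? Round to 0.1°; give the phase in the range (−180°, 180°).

-73.5°

Substitute s = j2043:
Numerator: 10 = 10 + j0
Denominator: (j2043) + 606 = 606 + j2043
|N| = √(10² + 0²) ≈ 10, ∠N ≈ 0.00°
|D| = √(606² + 2043²) ≈ 2131, ∠D ≈ 73.48°
∠L = 0.00° − 73.48° = -73.48°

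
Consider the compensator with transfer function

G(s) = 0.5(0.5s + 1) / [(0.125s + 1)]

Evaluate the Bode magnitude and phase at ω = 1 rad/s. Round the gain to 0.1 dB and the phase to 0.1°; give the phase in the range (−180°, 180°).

-5.1 dB, 19.4°

At ω = 1 rad/s:
zero (1 + j1·0.5) = 1 + j0.5 → |·| ≈ 1.118, ∠ ≈ 26.57°
pole (1 + j1·0.125) = 1 + j0.125 → |·| ≈ 1.0078, ∠ ≈ 7.13°
|G| = 0.5 · 1.118 / (1.0078) ≈ 0.55467
Gain = 20 log₁₀(0.55467) ≈ -5.12 dB
∠G = (26.57°) − (7.13°) = 19.44°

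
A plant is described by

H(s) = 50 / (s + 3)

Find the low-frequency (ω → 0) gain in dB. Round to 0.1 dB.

H(0) = 50 / 3 ≈ 16.667
20 log₁₀(16.667) ≈ 24.44 dB

24.4 dB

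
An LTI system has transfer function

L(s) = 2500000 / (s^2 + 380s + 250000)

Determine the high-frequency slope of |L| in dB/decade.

-40 dB/decade

Each pole contributes −20 dB/decade at high frequency; each zero contributes +20 dB/decade.
Net: 0 zero(s) − 2 pole(s) → -40 dB/decade.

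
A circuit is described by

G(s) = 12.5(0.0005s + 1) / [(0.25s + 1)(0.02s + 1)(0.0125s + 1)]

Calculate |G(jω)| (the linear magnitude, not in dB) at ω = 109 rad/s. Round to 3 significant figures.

At ω = 109 rad/s:
zero (1 + j109·0.0005) = 1 + j0.0545 → |·| ≈ 1.0015, ∠ ≈ 3.12°
pole (1 + j109·0.25) = 1 + j27.25 → |·| ≈ 27.268, ∠ ≈ 87.90°
pole (1 + j109·0.02) = 1 + j2.18 → |·| ≈ 2.3984, ∠ ≈ 65.36°
pole (1 + j109·0.0125) = 1 + j1.3625 → |·| ≈ 1.6901, ∠ ≈ 53.72°
|G| = 12.5 · 1.0015 / (27.268 · 2.3984 · 1.6901) ≈ 0.11326

0.113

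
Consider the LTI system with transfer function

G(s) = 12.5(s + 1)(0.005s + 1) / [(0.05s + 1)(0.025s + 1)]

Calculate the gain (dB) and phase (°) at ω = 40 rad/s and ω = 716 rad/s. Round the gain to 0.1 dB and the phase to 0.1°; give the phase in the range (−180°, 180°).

ω = 40: 44.2 dB, -8.6°; ω = 716: 34.3 dB, -10.9°

At ω = 40 rad/s:
zero (1 + j40·1) = 1 + j40 → |·| ≈ 40.012, ∠ ≈ 88.57°
zero (1 + j40·0.005) = 1 + j0.2 → |·| ≈ 1.0198, ∠ ≈ 11.31°
pole (1 + j40·0.05) = 1 + j2 → |·| ≈ 2.2361, ∠ ≈ 63.43°
pole (1 + j40·0.025) = 1 + j1 → |·| ≈ 1.4142, ∠ ≈ 45.00°
|G| = 12.5 · 40.012 · 1.0198 / (2.2361 · 1.4142) ≈ 161.29
Gain = 20 log₁₀(161.29) ≈ 44.15 dB
∠G = (88.57° + 11.31°) − (63.43° + 45.00°) = -8.55°

At ω = 716 rad/s:
zero (1 + j716·1) = 1 + j716 → |·| ≈ 716, ∠ ≈ 89.92°
zero (1 + j716·0.005) = 1 + j3.58 → |·| ≈ 3.717, ∠ ≈ 74.39°
pole (1 + j716·0.05) = 1 + j35.8 → |·| ≈ 35.814, ∠ ≈ 88.40°
pole (1 + j716·0.025) = 1 + j17.9 → |·| ≈ 17.928, ∠ ≈ 86.80°
|G| = 12.5 · 716 · 3.717 / (35.814 · 17.928) ≈ 51.812
Gain = 20 log₁₀(51.812) ≈ 34.29 dB
∠G = (89.92° + 74.39°) − (88.40° + 86.80°) = -10.89°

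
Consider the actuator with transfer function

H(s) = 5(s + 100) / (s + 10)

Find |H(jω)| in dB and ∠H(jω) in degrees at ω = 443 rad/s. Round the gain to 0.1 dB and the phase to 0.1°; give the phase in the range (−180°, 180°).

At s = jω = j443:
zero (s+100): 100 + j443 → |·| = √(100²+443²) = √206249 ≈ 454.15, ∠ = arctan(443/100) ≈ 77.28°
pole (s+10): 10 + j443 → |·| = √(10²+443²) = √196349 ≈ 443.11, ∠ = arctan(443/10) ≈ 88.71°
|H| = 5 · 454.15 / 443.11 ≈ 5.1246
Gain = 20 log₁₀(5.1246) ≈ 14.19 dB
∠H = 77.28° − 88.71° = -11.43°

14.2 dB, -11.4°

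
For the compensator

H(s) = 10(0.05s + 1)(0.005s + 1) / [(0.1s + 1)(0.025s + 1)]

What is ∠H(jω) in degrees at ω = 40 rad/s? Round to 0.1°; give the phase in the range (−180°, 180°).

At ω = 40 rad/s:
zero (1 + j40·0.05) = 1 + j2 → |·| ≈ 2.2361, ∠ ≈ 63.43°
zero (1 + j40·0.005) = 1 + j0.2 → |·| ≈ 1.0198, ∠ ≈ 11.31°
pole (1 + j40·0.1) = 1 + j4 → |·| ≈ 4.1231, ∠ ≈ 75.96°
pole (1 + j40·0.025) = 1 + j1 → |·| ≈ 1.4142, ∠ ≈ 45.00°
∠H = (63.43° + 11.31°) − (75.96° + 45.00°) = -46.22°

-46.2°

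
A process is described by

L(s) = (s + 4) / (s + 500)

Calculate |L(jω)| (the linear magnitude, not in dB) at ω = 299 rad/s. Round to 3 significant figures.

0.513

Substitute s = j299:
Numerator: (j299) + 4 = 4 + j299
Denominator: (j299) + 500 = 500 + j299
|N| = √(4² + 299²) ≈ 299.03, ∠N ≈ 89.23°
|D| = √(500² + 299²) ≈ 582.58, ∠D ≈ 30.88°
|L| = 299.03 / 582.58 ≈ 0.51329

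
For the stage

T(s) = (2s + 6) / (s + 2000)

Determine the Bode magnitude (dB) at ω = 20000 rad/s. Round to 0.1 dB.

6.0 dB

Substitute s = j20000:
Numerator: 2(j20000) + 6 = 6 + j40000
Denominator: (j20000) + 2000 = 2000 + j20000
|N| = √(6² + 40000²) ≈ 40000, ∠N ≈ 89.99°
|D| = √(2000² + 20000²) ≈ 20100, ∠D ≈ 84.29°
|T| = 40000 / 20100 ≈ 1.99
Gain = 20 log₁₀(1.99) ≈ 5.98 dB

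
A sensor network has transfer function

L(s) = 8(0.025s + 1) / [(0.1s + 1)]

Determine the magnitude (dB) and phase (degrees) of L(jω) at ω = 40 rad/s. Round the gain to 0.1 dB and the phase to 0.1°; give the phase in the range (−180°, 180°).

8.8 dB, -31.0°

At ω = 40 rad/s:
zero (1 + j40·0.025) = 1 + j1 → |·| ≈ 1.4142, ∠ ≈ 45.00°
pole (1 + j40·0.1) = 1 + j4 → |·| ≈ 4.1231, ∠ ≈ 75.96°
|L| = 8 · 1.4142 / (4.1231) ≈ 2.744
Gain = 20 log₁₀(2.744) ≈ 8.77 dB
∠L = (45.00°) − (75.96°) = -30.96°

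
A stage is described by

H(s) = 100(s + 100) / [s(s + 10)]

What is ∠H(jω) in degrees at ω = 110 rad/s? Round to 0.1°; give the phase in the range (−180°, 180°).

-127.1°

At s = jω = j110:
zero (s+100): 100 + j110 → |·| = √(100²+110²) = √22100 ≈ 148.66, ∠ = arctan(110/100) ≈ 47.73°
pole (s+10): 10 + j110 → |·| = √(10²+110²) = √12200 ≈ 110.45, ∠ = arctan(110/10) ≈ 84.81°
pole at origin: |s| = 110, ∠ = 90.00° (in denominator)
∠H = 47.73° − 174.81° = -127.08°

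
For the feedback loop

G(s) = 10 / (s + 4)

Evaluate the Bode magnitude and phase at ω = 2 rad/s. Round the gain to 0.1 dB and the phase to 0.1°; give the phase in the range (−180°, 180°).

7.0 dB, -26.6°

Substitute s = j2:
Numerator: 10 = 10 + j0
Denominator: (j2) + 4 = 4 + j2
|N| = √(10² + 0²) ≈ 10, ∠N ≈ 0.00°
|D| = √(4² + 2²) ≈ 4.4721, ∠D ≈ 26.57°
|G| = 10 / 4.4721 ≈ 2.2361
Gain = 20 log₁₀(2.2361) ≈ 6.99 dB
∠G = 0.00° − 26.57° = -26.57°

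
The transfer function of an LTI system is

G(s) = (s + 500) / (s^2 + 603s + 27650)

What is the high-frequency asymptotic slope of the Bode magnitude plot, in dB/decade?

Each pole contributes −20 dB/decade at high frequency; each zero contributes +20 dB/decade.
Net: 1 zero(s) − 2 pole(s) → -20 dB/decade.

-20 dB/decade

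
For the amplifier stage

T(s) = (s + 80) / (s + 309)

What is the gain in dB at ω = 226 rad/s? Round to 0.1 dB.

-4.1 dB

At s = jω = j226:
zero (s+80): 80 + j226 → |·| = √(80²+226²) = √57476 ≈ 239.74, ∠ = arctan(226/80) ≈ 70.51°
pole (s+309): 309 + j226 → |·| = √(309²+226²) = √146557 ≈ 382.83, ∠ = arctan(226/309) ≈ 36.18°
|T| = 1 · 239.74 / 382.83 ≈ 0.62623
Gain = 20 log₁₀(0.62623) ≈ -4.07 dB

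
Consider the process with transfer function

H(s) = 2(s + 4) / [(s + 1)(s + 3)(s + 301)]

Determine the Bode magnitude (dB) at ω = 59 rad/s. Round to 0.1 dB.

-79.1 dB

At s = jω = j59:
zero (s+4): 4 + j59 → |·| = √(4²+59²) = √3497 ≈ 59.135, ∠ = arctan(59/4) ≈ 86.12°
pole (s+1): 1 + j59 → |·| = √(1²+59²) = √3482 ≈ 59.008, ∠ = arctan(59/1) ≈ 89.03°
pole (s+3): 3 + j59 → |·| = √(3²+59²) = √3490 ≈ 59.076, ∠ = arctan(59/3) ≈ 87.09°
pole (s+301): 301 + j59 → |·| = √(301²+59²) = √94082 ≈ 306.73, ∠ = arctan(59/301) ≈ 11.09°
|H| = 2 · 59.135 / 1.0692e+06 ≈ 0.00011062
Gain = 20 log₁₀(0.00011062) ≈ -79.12 dB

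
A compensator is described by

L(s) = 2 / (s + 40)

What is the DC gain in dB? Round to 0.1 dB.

-26.0 dB

L(0) = 2 / 40 = 0.05
20 log₁₀(0.05) ≈ -26.02 dB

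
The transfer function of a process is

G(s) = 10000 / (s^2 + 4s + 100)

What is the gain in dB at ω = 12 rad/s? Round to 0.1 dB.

43.7 dB

At s = jω = j12:
quadratic: (j12)² + 4·j12 + 100 = -44 + j48 → |·| ≈ 65.115, ∠ ≈ 132.51°
|G| = 10000 / 65.115 ≈ 153.57
Gain = 20 log₁₀(153.57) ≈ 43.73 dB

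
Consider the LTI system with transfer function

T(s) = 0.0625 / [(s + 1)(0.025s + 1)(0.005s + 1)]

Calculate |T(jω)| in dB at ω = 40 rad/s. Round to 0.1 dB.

-59.3 dB

At ω = 40 rad/s:
pole (1 + j40·1) = 1 + j40 → |·| ≈ 40.012, ∠ ≈ 88.57°
pole (1 + j40·0.025) = 1 + j1 → |·| ≈ 1.4142, ∠ ≈ 45.00°
pole (1 + j40·0.005) = 1 + j0.2 → |·| ≈ 1.0198, ∠ ≈ 11.31°
|T| = 0.0625 · 1 / (40.012 · 1.4142 · 1.0198) ≈ 0.0010831
Gain = 20 log₁₀(0.0010831) ≈ -59.31 dB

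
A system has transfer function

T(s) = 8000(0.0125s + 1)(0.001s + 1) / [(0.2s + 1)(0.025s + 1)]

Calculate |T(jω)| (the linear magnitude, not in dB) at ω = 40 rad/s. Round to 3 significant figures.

785

At ω = 40 rad/s:
zero (1 + j40·0.0125) = 1 + j0.5 → |·| ≈ 1.118, ∠ ≈ 26.57°
zero (1 + j40·0.001) = 1 + j0.04 → |·| ≈ 1.0008, ∠ ≈ 2.29°
pole (1 + j40·0.2) = 1 + j8 → |·| ≈ 8.0623, ∠ ≈ 82.87°
pole (1 + j40·0.025) = 1 + j1 → |·| ≈ 1.4142, ∠ ≈ 45.00°
|T| = 8000 · 1.118 · 1.0008 / (8.0623 · 1.4142) ≈ 785.07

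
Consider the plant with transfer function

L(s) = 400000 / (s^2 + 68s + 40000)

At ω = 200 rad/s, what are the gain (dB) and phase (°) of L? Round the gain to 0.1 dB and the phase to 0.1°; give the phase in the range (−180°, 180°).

29.4 dB, -90.0°

At s = jω = j200:
quadratic: (j200)² + 68·j200 + 40000 = 0 + j13600 → |·| ≈ 13600, ∠ ≈ 90.00°
|L| = 400000 / 13600 ≈ 29.412
Gain = 20 log₁₀(29.412) ≈ 29.37 dB
∠L = 0.00° − 90.00° = -90.00°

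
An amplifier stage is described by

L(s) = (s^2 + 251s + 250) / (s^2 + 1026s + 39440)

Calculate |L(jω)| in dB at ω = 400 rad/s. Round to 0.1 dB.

Substitute s = j400:
Numerator: (j400)^2 + 251(j400) + 250 = -159750 + j100400
Denominator: (j400)^2 + 1026(j400) + 39440 = -120560 + j410400
|N| = √(159750² + 100400²) ≈ 1.8868e+05, ∠N ≈ 147.85°
|D| = √(120560² + 410400²) ≈ 4.2774e+05, ∠D ≈ 106.37°
|L| = 1.8868e+05 / 4.2774e+05 ≈ 0.44111
Gain = 20 log₁₀(0.44111) ≈ -7.11 dB

-7.1 dB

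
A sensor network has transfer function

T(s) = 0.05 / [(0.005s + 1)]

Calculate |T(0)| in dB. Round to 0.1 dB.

-26.0 dB

T(0) = 0.05 · 1 / 1 = 0.05
20 log₁₀(0.05) ≈ -26.02 dB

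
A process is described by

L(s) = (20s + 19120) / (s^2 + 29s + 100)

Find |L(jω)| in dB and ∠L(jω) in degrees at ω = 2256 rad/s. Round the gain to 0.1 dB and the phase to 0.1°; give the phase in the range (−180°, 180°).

-40.3 dB, -112.2°

Substitute s = j2256:
Numerator: 20(j2256) + 19120 = 19120 + j45120
Denominator: (j2256)^2 + 29(j2256) + 100 = -5089436 + j65424
|N| = √(19120² + 45120²) ≈ 49004, ∠N ≈ 67.03°
|D| = √(5089436² + 65424²) ≈ 5.0899e+06, ∠D ≈ 179.26°
|L| = 49004 / 5.0899e+06 ≈ 0.0096277
Gain = 20 log₁₀(0.0096277) ≈ -40.33 dB
∠L = 67.03° − 179.26° = -112.23°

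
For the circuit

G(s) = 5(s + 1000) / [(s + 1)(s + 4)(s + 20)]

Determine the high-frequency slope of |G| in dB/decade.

Each pole contributes −20 dB/decade at high frequency; each zero contributes +20 dB/decade.
Net: 1 zero(s) − 3 pole(s) → -40 dB/decade.

-40 dB/decade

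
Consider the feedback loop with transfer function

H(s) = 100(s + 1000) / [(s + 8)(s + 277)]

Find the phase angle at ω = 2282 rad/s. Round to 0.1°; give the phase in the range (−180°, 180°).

At s = jω = j2282:
zero (s+1000): 1000 + j2282 → |·| = √(1000²+2282²) = √6207524 ≈ 2491.5, ∠ = arctan(2282/1000) ≈ 66.34°
pole (s+8): 8 + j2282 → |·| = √(8²+2282²) = √5207588 ≈ 2282, ∠ = arctan(2282/8) ≈ 89.80°
pole (s+277): 277 + j2282 → |·| = √(277²+2282²) = √5284253 ≈ 2298.8, ∠ = arctan(2282/277) ≈ 83.08°
∠H = 66.34° − 172.88° = -106.54°

-106.5°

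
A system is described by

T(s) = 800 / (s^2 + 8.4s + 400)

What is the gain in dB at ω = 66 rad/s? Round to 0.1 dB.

-14.0 dB

At s = jω = j66:
quadratic: (j66)² + 8.4·j66 + 400 = -3956 + j554.4 → |·| ≈ 3994.7, ∠ ≈ 172.02°
|T| = 800 / 3994.7 ≈ 0.20027
Gain = 20 log₁₀(0.20027) ≈ -13.97 dB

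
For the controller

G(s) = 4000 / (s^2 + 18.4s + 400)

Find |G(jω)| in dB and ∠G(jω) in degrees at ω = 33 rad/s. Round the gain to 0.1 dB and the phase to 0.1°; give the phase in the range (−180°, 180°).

At s = jω = j33:
quadratic: (j33)² + 18.4·j33 + 400 = -689 + j607.2 → |·| ≈ 918.38, ∠ ≈ 138.61°
|G| = 4000 / 918.38 ≈ 4.3555
Gain = 20 log₁₀(4.3555) ≈ 12.78 dB
∠G = 0.00° − 138.61° = -138.61°

12.8 dB, -138.6°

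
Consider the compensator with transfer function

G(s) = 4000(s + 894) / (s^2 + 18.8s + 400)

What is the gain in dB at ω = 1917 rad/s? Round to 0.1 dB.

7.2 dB

At s = jω = j1917:
zero (s+894): 894 + j1917 → |·| = √(894²+1917²) = √4474125 ≈ 2115.2, ∠ = arctan(1917/894) ≈ 65.00°
quadratic: (j1917)² + 18.8·j1917 + 400 = -3674489 + j36039.6 → |·| ≈ 3.6747e+06, ∠ ≈ 179.44°
|G| = 4000 · 2115.2 / 3.6747e+06 ≈ 2.3024
Gain = 20 log₁₀(2.3024) ≈ 7.24 dB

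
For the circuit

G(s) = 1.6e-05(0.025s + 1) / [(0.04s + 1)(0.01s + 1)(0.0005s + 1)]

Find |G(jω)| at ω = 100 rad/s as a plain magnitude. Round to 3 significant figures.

At ω = 100 rad/s:
zero (1 + j100·0.025) = 1 + j2.5 → |·| ≈ 2.6926, ∠ ≈ 68.20°
pole (1 + j100·0.04) = 1 + j4 → |·| ≈ 4.1231, ∠ ≈ 75.96°
pole (1 + j100·0.01) = 1 + j1 → |·| ≈ 1.4142, ∠ ≈ 45.00°
pole (1 + j100·0.0005) = 1 + j0.05 → |·| ≈ 1.0012, ∠ ≈ 2.86°
|G| = 1.6e-05 · 2.6926 / (4.1231 · 1.4142 · 1.0012) ≈ 7.3797e-06

7.38e-06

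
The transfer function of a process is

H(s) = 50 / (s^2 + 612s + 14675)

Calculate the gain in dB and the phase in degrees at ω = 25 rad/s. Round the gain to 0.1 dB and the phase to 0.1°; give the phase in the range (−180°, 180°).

-52.4 dB, -47.4°

Substitute s = j25:
Numerator: 50 = 50 + j0
Denominator: (j25)^2 + 612(j25) + 14675 = 14050 + j15300
|N| = √(50² + 0²) ≈ 50, ∠N ≈ 0.00°
|D| = √(14050² + 15300²) ≈ 20772, ∠D ≈ 47.44°
|H| = 50 / 20772 ≈ 0.0024071
Gain = 20 log₁₀(0.0024071) ≈ -52.37 dB
∠H = 0.00° − 47.44° = -47.44°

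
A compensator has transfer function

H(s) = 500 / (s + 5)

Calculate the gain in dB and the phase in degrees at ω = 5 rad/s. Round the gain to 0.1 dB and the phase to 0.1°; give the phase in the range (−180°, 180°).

37.0 dB, -45.0°

At s = jω = j5:
pole (s+5): 5 + j5 → |·| = √(5²+5²) = √50 ≈ 7.0711, ∠ = arctan(5/5) ≈ 45.00°
|H| = 500 / 7.0711 ≈ 70.71
Gain = 20 log₁₀(70.71) ≈ 36.99 dB
∠H = 0.00° − 45.00° = -45.00°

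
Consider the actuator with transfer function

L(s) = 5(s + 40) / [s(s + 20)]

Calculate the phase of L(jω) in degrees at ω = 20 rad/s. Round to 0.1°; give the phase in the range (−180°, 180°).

-108.4°

At s = jω = j20:
zero (s+40): 40 + j20 → |·| = √(40²+20²) = √2000 ≈ 44.721, ∠ = arctan(20/40) ≈ 26.57°
pole (s+20): 20 + j20 → |·| = √(20²+20²) = √800 ≈ 28.284, ∠ = arctan(20/20) ≈ 45.00°
pole at origin: |s| = 20, ∠ = 90.00° (in denominator)
∠L = 26.57° − 135.00° = -108.43°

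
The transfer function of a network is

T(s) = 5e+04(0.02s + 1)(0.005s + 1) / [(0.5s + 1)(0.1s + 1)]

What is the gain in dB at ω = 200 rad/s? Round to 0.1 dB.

43.3 dB

At ω = 200 rad/s:
zero (1 + j200·0.02) = 1 + j4 → |·| ≈ 4.1231, ∠ ≈ 75.96°
zero (1 + j200·0.005) = 1 + j1 → |·| ≈ 1.4142, ∠ ≈ 45.00°
pole (1 + j200·0.5) = 1 + j100 → |·| ≈ 100, ∠ ≈ 89.43°
pole (1 + j200·0.1) = 1 + j20 → |·| ≈ 20.025, ∠ ≈ 87.14°
|T| = 5e+04 · 4.1231 · 1.4142 / (100 · 20.025) ≈ 145.59
Gain = 20 log₁₀(145.59) ≈ 43.26 dB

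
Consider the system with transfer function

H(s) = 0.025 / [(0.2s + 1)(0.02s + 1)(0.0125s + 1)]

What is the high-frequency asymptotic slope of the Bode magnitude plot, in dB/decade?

Each pole contributes −20 dB/decade at high frequency; each zero contributes +20 dB/decade.
Net: 0 zero(s) − 3 pole(s) → -60 dB/decade.

-60 dB/decade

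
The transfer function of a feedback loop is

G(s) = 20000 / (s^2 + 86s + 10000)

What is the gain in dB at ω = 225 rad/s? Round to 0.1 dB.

-7.0 dB

At s = jω = j225:
quadratic: (j225)² + 86·j225 + 10000 = -40625 + j19350 → |·| ≈ 44998, ∠ ≈ 154.53°
|G| = 20000 / 44998 ≈ 0.44446
Gain = 20 log₁₀(0.44446) ≈ -7.04 dB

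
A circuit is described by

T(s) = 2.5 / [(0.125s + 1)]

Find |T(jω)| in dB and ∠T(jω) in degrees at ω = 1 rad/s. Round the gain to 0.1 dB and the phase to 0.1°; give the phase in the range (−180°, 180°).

At ω = 1 rad/s:
pole (1 + j1·0.125) = 1 + j0.125 → |·| ≈ 1.0078, ∠ ≈ 7.13°
|T| = 2.5 · 1 / (1.0078) ≈ 2.4807
Gain = 20 log₁₀(2.4807) ≈ 7.89 dB
∠T = (0°) − (7.13°) = -7.13°

7.9 dB, -7.1°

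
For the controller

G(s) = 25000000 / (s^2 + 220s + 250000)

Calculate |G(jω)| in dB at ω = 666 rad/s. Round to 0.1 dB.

At s = jω = j666:
quadratic: (j666)² + 220·j666 + 250000 = -193556 + j146520 → |·| ≈ 2.4276e+05, ∠ ≈ 142.87°
|G| = 25000000 / 2.4276e+05 ≈ 102.98
Gain = 20 log₁₀(102.98) ≈ 40.26 dB

40.3 dB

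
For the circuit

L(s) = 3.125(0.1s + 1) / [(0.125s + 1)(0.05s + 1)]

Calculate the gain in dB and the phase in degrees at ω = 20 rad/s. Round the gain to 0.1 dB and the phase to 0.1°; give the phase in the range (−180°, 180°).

5.3 dB, -49.8°

At ω = 20 rad/s:
zero (1 + j20·0.1) = 1 + j2 → |·| ≈ 2.2361, ∠ ≈ 63.43°
pole (1 + j20·0.125) = 1 + j2.5 → |·| ≈ 2.6926, ∠ ≈ 68.20°
pole (1 + j20·0.05) = 1 + j1 → |·| ≈ 1.4142, ∠ ≈ 45.00°
|L| = 3.125 · 2.2361 / (2.6926 · 1.4142) ≈ 1.8351
Gain = 20 log₁₀(1.8351) ≈ 5.27 dB
∠L = (63.43°) − (68.20° + 45.00°) = -49.77°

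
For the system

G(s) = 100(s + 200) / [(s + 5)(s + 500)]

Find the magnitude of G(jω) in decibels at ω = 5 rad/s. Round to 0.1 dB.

At s = jω = j5:
zero (s+200): 200 + j5 → |·| = √(200²+5²) = √40025 ≈ 200.06, ∠ = arctan(5/200) ≈ 1.43°
pole (s+5): 5 + j5 → |·| = √(5²+5²) = √50 ≈ 7.0711, ∠ = arctan(5/5) ≈ 45.00°
pole (s+500): 500 + j5 → |·| = √(500²+5²) = √250025 ≈ 500.02, ∠ = arctan(5/500) ≈ 0.57°
|G| = 100 · 200.06 / 3535.7 ≈ 5.6583
Gain = 20 log₁₀(5.6583) ≈ 15.05 dB

15.1 dB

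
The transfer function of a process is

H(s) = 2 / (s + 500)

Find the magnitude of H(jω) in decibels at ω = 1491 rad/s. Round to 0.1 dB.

-57.9 dB

Substitute s = j1491:
Numerator: 2 = 2 + j0
Denominator: (j1491) + 500 = 500 + j1491
|N| = √(2² + 0²) ≈ 2, ∠N ≈ 0.00°
|D| = √(500² + 1491²) ≈ 1572.6, ∠D ≈ 71.46°
|H| = 2 / 1572.6 ≈ 0.0012718
Gain = 20 log₁₀(0.0012718) ≈ -57.91 dB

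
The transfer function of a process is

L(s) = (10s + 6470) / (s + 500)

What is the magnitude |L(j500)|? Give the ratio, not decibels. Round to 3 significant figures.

11.6

Substitute s = j500:
Numerator: 10(j500) + 6470 = 6470 + j5000
Denominator: (j500) + 500 = 500 + j500
|N| = √(6470² + 5000²) ≈ 8176.9, ∠N ≈ 37.70°
|D| = √(500² + 500²) ≈ 707.11, ∠D ≈ 45.00°
|L| = 8176.9 / 707.11 ≈ 11.564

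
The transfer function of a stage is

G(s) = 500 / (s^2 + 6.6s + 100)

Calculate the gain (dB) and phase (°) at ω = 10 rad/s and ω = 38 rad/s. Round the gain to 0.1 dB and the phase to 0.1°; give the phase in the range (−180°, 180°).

At s = jω = j10:
quadratic: (j10)² + 6.6·j10 + 100 = 0 + j66 → |·| ≈ 66, ∠ ≈ 90.00°
|G| = 500 / 66 ≈ 7.5758
Gain = 20 log₁₀(7.5758) ≈ 17.59 dB
∠G = 0.00° − 90.00° = -90.00°

At s = jω = j38:
quadratic: (j38)² + 6.6·j38 + 100 = -1344 + j250.8 → |·| ≈ 1367.2, ∠ ≈ 169.43°
|G| = 500 / 1367.2 ≈ 0.36571
Gain = 20 log₁₀(0.36571) ≈ -8.74 dB
∠G = 0.00° − 169.43° = -169.43°

ω = 10: 17.6 dB, -90.0°; ω = 38: -8.7 dB, -169.4°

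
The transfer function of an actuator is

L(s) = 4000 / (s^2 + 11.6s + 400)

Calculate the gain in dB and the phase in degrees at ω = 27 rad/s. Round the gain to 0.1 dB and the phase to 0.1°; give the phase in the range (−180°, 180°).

At s = jω = j27:
quadratic: (j27)² + 11.6·j27 + 400 = -329 + j313.2 → |·| ≈ 454.24, ∠ ≈ 136.41°
|L| = 4000 / 454.24 ≈ 8.8059
Gain = 20 log₁₀(8.8059) ≈ 18.90 dB
∠L = 0.00° − 136.41° = -136.41°

18.9 dB, -136.4°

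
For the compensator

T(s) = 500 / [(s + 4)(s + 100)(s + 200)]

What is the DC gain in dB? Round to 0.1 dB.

-44.1 dB

T(0) = 500 / (4·100·200) = 0.00625
20 log₁₀(0.00625) ≈ -44.08 dB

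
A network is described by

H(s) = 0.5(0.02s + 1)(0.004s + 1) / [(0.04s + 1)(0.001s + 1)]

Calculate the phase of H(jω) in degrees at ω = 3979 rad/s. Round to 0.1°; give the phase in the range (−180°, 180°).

At ω = 3979 rad/s:
zero (1 + j3979·0.02) = 1 + j79.58 → |·| ≈ 79.586, ∠ ≈ 89.28°
zero (1 + j3979·0.004) = 1 + j15.916 → |·| ≈ 15.947, ∠ ≈ 86.40°
pole (1 + j3979·0.04) = 1 + j159.16 → |·| ≈ 159.16, ∠ ≈ 89.64°
pole (1 + j3979·0.001) = 1 + j3.979 → |·| ≈ 4.1027, ∠ ≈ 75.89°
∠H = (89.28° + 86.40°) − (89.64° + 75.89°) = 10.15°

10.2°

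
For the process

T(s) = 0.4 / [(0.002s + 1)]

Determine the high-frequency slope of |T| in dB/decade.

Each pole contributes −20 dB/decade at high frequency; each zero contributes +20 dB/decade.
Net: 0 zero(s) − 1 pole(s) → -20 dB/decade.

-20 dB/decade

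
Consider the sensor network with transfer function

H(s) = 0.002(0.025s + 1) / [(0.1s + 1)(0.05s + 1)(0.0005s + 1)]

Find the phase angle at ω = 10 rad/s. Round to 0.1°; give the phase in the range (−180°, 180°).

-57.8°

At ω = 10 rad/s:
zero (1 + j10·0.025) = 1 + j0.25 → |·| ≈ 1.0308, ∠ ≈ 14.04°
pole (1 + j10·0.1) = 1 + j1 → |·| ≈ 1.4142, ∠ ≈ 45.00°
pole (1 + j10·0.05) = 1 + j0.5 → |·| ≈ 1.118, ∠ ≈ 26.57°
pole (1 + j10·0.0005) = 1 + j0.005 → |·| ≈ 1, ∠ ≈ 0.29°
∠H = (14.04°) − (45.00° + 26.57° + 0.29°) = -57.82°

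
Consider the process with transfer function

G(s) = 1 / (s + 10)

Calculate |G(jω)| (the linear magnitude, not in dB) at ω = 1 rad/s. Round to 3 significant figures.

Substitute s = j1:
Numerator: 1 = 1 + j0
Denominator: (j1) + 10 = 10 + j1
|N| = √(1² + 0²) ≈ 1, ∠N ≈ 0.00°
|D| = √(10² + 1²) ≈ 10.05, ∠D ≈ 5.71°
|G| = 1 / 10.05 ≈ 0.099502

0.0995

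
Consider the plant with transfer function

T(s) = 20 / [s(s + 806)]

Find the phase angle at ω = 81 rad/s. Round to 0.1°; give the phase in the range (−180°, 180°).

At s = jω = j81:
pole (s+806): 806 + j81 → |·| = √(806²+81²) = √656197 ≈ 810.06, ∠ = arctan(81/806) ≈ 5.74°
pole at origin: |s| = 81, ∠ = 90.00° (in denominator)
∠T = 0.00° − 95.74° = -95.74°

-95.7°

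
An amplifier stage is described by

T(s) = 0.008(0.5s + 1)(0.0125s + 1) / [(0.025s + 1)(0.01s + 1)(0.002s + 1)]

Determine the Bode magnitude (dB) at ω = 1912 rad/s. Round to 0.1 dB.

-25.9 dB

At ω = 1912 rad/s:
zero (1 + j1912·0.5) = 1 + j956 → |·| ≈ 956, ∠ ≈ 89.94°
zero (1 + j1912·0.0125) = 1 + j23.9 → |·| ≈ 23.921, ∠ ≈ 87.60°
pole (1 + j1912·0.025) = 1 + j47.8 → |·| ≈ 47.81, ∠ ≈ 88.80°
pole (1 + j1912·0.01) = 1 + j19.12 → |·| ≈ 19.146, ∠ ≈ 87.01°
pole (1 + j1912·0.002) = 1 + j3.824 → |·| ≈ 3.9526, ∠ ≈ 75.34°
|T| = 0.008 · 956 · 23.921 / (47.81 · 19.146 · 3.9526) ≈ 0.050565
Gain = 20 log₁₀(0.050565) ≈ -25.92 dB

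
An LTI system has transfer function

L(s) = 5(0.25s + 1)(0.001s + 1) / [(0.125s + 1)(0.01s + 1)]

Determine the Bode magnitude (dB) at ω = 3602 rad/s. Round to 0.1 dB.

At ω = 3602 rad/s:
zero (1 + j3602·0.25) = 1 + j900.5 → |·| ≈ 900.5, ∠ ≈ 89.94°
zero (1 + j3602·0.001) = 1 + j3.602 → |·| ≈ 3.7382, ∠ ≈ 74.48°
pole (1 + j3602·0.125) = 1 + j450.25 → |·| ≈ 450.25, ∠ ≈ 89.87°
pole (1 + j3602·0.01) = 1 + j36.02 → |·| ≈ 36.034, ∠ ≈ 88.41°
|L| = 5 · 900.5 · 3.7382 / (450.25 · 36.034) ≈ 1.0374
Gain = 20 log₁₀(1.0374) ≈ 0.32 dB

0.3 dB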